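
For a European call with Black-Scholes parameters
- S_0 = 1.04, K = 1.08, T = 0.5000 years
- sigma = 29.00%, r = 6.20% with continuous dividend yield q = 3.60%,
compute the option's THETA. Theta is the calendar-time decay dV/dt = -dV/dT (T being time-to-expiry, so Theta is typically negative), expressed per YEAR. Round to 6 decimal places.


d1 = -0.0181181628; d2 = -0.2231791294
phi(d1) = 0.3988768058; exp(-qT) = 0.9821610324; exp(-rT) = 0.9694755731
Theta = -S*exp(-qT)*phi(d1)*sigma/(2*sqrt(T)) - r*K*exp(-rT)*N(d2) + q*S*exp(-qT)*N(d1)
N(d1) = 0.4927722942; N(d2) = 0.4116980473; sqrt(T) = 0.7071067812
Term 1 = -1.0400 * 0.9821610324 * 0.3988768058 * 0.2900 / (2 * 0.7071067812) = -0.0835483393
Term 2 = -0.0620 * 1.0800 * 0.9694755731 * 0.4116980473 = -0.0267258252
Term 3 = 0.0360 * 1.0400 * 0.9821610324 * 0.4927722942 = 0.0181202765
Theta = -0.0835483393 + (-0.0267258252) + (0.0181202765) = -0.092154

Answer: Theta = -0.092154


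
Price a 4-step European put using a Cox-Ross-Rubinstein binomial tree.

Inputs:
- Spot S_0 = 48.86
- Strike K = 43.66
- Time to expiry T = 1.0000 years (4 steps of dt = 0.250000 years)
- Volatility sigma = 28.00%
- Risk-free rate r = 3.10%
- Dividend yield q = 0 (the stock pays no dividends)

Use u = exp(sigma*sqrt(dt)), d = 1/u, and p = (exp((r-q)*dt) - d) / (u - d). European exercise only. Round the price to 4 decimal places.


Answer: Price = V(0,0) = 2.6899

Derivation:
dt = T/N = 0.250000
u = exp(sigma*sqrt(dt)) = 1.150274; d = 1/u = 0.869358
p = (exp((r-q)*dt) - d) / (u - d) = 0.492753
Discount per step: exp(-r*dt) = 0.992280
Stock lattice S(k, i) with i counting down-moves:
  k=0: S(0,0) = 48.8600
  k=1: S(1,0) = 56.2024; S(1,1) = 42.4768
  k=2: S(2,0) = 64.6481; S(2,1) = 48.8600; S(2,2) = 36.9276
  k=3: S(3,0) = 74.3630; S(3,1) = 56.2024; S(3,2) = 42.4768; S(3,3) = 32.1033
  k=4: S(4,0) = 85.5379; S(4,1) = 64.6481; S(4,2) = 48.8600; S(4,3) = 36.9276; S(4,4) = 27.9093
Terminal payoffs V(N, i) = max(K - S_T, 0):
  V(4,0) = 0.000000; V(4,1) = 0.000000; V(4,2) = 0.000000; V(4,3) = 6.732406; V(4,4) = 15.750725
Backward induction: V(k, i) = exp(-r*dt) * [p * V(k+1, i) + (1-p) * V(k+1, i+1)].
  V(3,0) = exp(-r*dt) * [p*0.000000 + (1-p)*0.000000] = 0.000000
  V(3,1) = exp(-r*dt) * [p*0.000000 + (1-p)*0.000000] = 0.000000
  V(3,2) = exp(-r*dt) * [p*0.000000 + (1-p)*6.732406] = 3.388632
  V(3,3) = exp(-r*dt) * [p*6.732406 + (1-p)*15.750725] = 11.219635
  V(2,0) = exp(-r*dt) * [p*0.000000 + (1-p)*0.000000] = 0.000000
  V(2,1) = exp(-r*dt) * [p*0.000000 + (1-p)*3.388632] = 1.705605
  V(2,2) = exp(-r*dt) * [p*3.388632 + (1-p)*11.219635] = 7.304061
  V(1,0) = exp(-r*dt) * [p*0.000000 + (1-p)*1.705605] = 0.858485
  V(1,1) = exp(-r*dt) * [p*1.705605 + (1-p)*7.304061] = 4.510317
  V(0,0) = exp(-r*dt) * [p*0.858485 + (1-p)*4.510317] = 2.689939


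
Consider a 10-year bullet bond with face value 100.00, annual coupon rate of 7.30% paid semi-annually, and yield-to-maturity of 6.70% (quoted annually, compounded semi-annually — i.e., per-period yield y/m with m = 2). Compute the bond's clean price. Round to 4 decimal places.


Coupon per period c = face * coupon_rate / m = 3.650000
Periods per year m = 2; per-period yield y/m = 0.033500
Number of cashflows N = 20
Cashflows (t years, CF_t, discount factor 1/(1+y/m)^(m*t), PV):
  t = 0.5000: CF_t = 3.650000, DF = 0.967586, PV = 3.531688
  t = 1.0000: CF_t = 3.650000, DF = 0.936222, PV = 3.417212
  t = 1.5000: CF_t = 3.650000, DF = 0.905876, PV = 3.306446
  t = 2.0000: CF_t = 3.650000, DF = 0.876512, PV = 3.199270
  t = 2.5000: CF_t = 3.650000, DF = 0.848101, PV = 3.095569
  t = 3.0000: CF_t = 3.650000, DF = 0.820611, PV = 2.995229
  t = 3.5000: CF_t = 3.650000, DF = 0.794011, PV = 2.898141
  t = 4.0000: CF_t = 3.650000, DF = 0.768274, PV = 2.804200
  t = 4.5000: CF_t = 3.650000, DF = 0.743371, PV = 2.713305
  t = 5.0000: CF_t = 3.650000, DF = 0.719275, PV = 2.625355
  t = 5.5000: CF_t = 3.650000, DF = 0.695961, PV = 2.540257
  t = 6.0000: CF_t = 3.650000, DF = 0.673402, PV = 2.457916
  t = 6.5000: CF_t = 3.650000, DF = 0.651574, PV = 2.378245
  t = 7.0000: CF_t = 3.650000, DF = 0.630454, PV = 2.301156
  t = 7.5000: CF_t = 3.650000, DF = 0.610018, PV = 2.226566
  t = 8.0000: CF_t = 3.650000, DF = 0.590245, PV = 2.154394
  t = 8.5000: CF_t = 3.650000, DF = 0.571113, PV = 2.084561
  t = 9.0000: CF_t = 3.650000, DF = 0.552601, PV = 2.016992
  t = 9.5000: CF_t = 3.650000, DF = 0.534689, PV = 1.951613
  t = 10.0000: CF_t = 103.650000, DF = 0.517357, PV = 53.624059
Price P = sum_t PV_t = 104.322176

Answer: Price = 104.3222


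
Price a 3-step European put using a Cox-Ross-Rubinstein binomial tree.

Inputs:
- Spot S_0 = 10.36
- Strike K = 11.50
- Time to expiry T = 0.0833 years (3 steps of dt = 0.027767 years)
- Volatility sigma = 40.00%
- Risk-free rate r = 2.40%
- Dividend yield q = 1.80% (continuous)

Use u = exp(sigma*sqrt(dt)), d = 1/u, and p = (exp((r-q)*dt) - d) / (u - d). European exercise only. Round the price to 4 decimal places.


Answer: Price = V(0,0) = 1.2635

Derivation:
dt = T/N = 0.027767
u = exp(sigma*sqrt(dt)) = 1.068925; d = 1/u = 0.935519
p = (exp((r-q)*dt) - d) / (u - d) = 0.484592
Discount per step: exp(-r*dt) = 0.999334
Stock lattice S(k, i) with i counting down-moves:
  k=0: S(0,0) = 10.3600
  k=1: S(1,0) = 11.0741; S(1,1) = 9.6920
  k=2: S(2,0) = 11.8373; S(2,1) = 10.3600; S(2,2) = 9.0670
  k=3: S(3,0) = 12.6532; S(3,1) = 11.0741; S(3,2) = 9.6920; S(3,3) = 8.4824
Terminal payoffs V(N, i) = max(K - S_T, 0):
  V(3,0) = 0.000000; V(3,1) = 0.425939; V(3,2) = 1.808018; V(3,3) = 3.017610
Backward induction: V(k, i) = exp(-r*dt) * [p * V(k+1, i) + (1-p) * V(k+1, i+1)].
  V(2,0) = exp(-r*dt) * [p*0.000000 + (1-p)*0.425939] = 0.219386
  V(2,1) = exp(-r*dt) * [p*0.425939 + (1-p)*1.808018] = 1.137516
  V(2,2) = exp(-r*dt) * [p*1.808018 + (1-p)*3.017610] = 2.429832
  V(1,0) = exp(-r*dt) * [p*0.219386 + (1-p)*1.137516] = 0.692136
  V(1,1) = exp(-r*dt) * [p*1.137516 + (1-p)*2.429832] = 1.802385
  V(0,0) = exp(-r*dt) * [p*0.692136 + (1-p)*1.802385] = 1.263525


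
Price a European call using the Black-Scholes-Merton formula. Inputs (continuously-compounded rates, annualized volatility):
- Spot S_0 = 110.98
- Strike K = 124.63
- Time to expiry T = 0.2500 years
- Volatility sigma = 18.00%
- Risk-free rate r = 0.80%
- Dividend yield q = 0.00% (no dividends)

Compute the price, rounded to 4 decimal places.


Answer: Price = 0.5162

Derivation:
d1 = (ln(S/K) + (r - q + 0.5*sigma^2) * T) / (sigma * sqrt(T)) = -1.22165937
d2 = d1 - sigma * sqrt(T) = -1.31165937
exp(-rT) = 0.99800200; exp(-qT) = 1.00000000
C = S_0 * exp(-qT) * N(d1) - K * exp(-rT) * N(d2)
N(d1) = 0.11091823; N(d2) = 0.09481755
C = 110.9800 * 1.00000000 * 0.11091823 - 124.6300 * 0.99800200 * 0.09481755 = 0.5162


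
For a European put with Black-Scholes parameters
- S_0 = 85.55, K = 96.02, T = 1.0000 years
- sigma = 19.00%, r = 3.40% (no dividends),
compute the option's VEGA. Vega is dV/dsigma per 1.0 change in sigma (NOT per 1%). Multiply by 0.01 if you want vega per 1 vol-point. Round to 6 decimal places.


d1 = -0.3337131724; d2 = -0.5237131724
phi(d1) = 0.3773354219; exp(-qT) = 1.0000000000; exp(-rT) = 0.9665715046
Vega = S * exp(-qT) * phi(d1) * sqrt(T) = 85.5500 * 1.0000000000 * 0.3773354219 * 1.0000000000 = 32.281045

Answer: Vega = 32.281045


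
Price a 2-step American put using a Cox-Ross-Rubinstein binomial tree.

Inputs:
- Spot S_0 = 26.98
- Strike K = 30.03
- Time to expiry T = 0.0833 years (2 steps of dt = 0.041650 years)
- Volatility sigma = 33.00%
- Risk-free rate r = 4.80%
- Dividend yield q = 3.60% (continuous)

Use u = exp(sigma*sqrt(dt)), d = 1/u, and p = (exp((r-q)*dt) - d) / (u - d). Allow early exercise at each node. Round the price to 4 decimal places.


dt = T/N = 0.041650
u = exp(sigma*sqrt(dt)) = 1.069667; d = 1/u = 0.934870
p = (exp((r-q)*dt) - d) / (u - d) = 0.486878
Discount per step: exp(-r*dt) = 0.998003
Stock lattice S(k, i) with i counting down-moves:
  k=0: S(0,0) = 26.9800
  k=1: S(1,0) = 28.8596; S(1,1) = 25.2228
  k=2: S(2,0) = 30.8702; S(2,1) = 26.9800; S(2,2) = 23.5800
Terminal payoffs V(N, i) = max(K - S_T, 0):
  V(2,0) = 0.000000; V(2,1) = 3.050000; V(2,2) = 6.449954
Backward induction: V(k, i) = exp(-r*dt) * [p * V(k+1, i) + (1-p) * V(k+1, i+1)]; then take max(V_cont, immediate exercise) for American.
  V(1,0) = exp(-r*dt) * [p*0.000000 + (1-p)*3.050000] = 1.561896; exercise = 1.170381; V(1,0) = max -> 1.561896
  V(1,1) = exp(-r*dt) * [p*3.050000 + (1-p)*6.449954] = 4.785014; exercise = 4.807200; V(1,1) = max -> 4.807200
  V(0,0) = exp(-r*dt) * [p*1.561896 + (1-p)*4.807200] = 3.220687; exercise = 3.050000; V(0,0) = max -> 3.220687

Answer: Price = V(0,0) = 3.2207


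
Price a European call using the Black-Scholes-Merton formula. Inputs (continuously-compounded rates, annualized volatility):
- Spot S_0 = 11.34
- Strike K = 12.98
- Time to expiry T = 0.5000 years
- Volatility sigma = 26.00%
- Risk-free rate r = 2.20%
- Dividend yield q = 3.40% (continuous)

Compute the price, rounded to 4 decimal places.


Answer: Price = 0.2793

Derivation:
d1 = (ln(S/K) + (r - q + 0.5*sigma^2) * T) / (sigma * sqrt(T)) = -0.67541433
d2 = d1 - sigma * sqrt(T) = -0.85926209
exp(-rT) = 0.98906028; exp(-qT) = 0.98314368
C = S_0 * exp(-qT) * N(d1) - K * exp(-rT) * N(d2)
N(d1) = 0.24970628; N(d2) = 0.19509797
C = 11.3400 * 0.98314368 * 0.24970628 - 12.9800 * 0.98906028 * 0.19509797 = 0.2793


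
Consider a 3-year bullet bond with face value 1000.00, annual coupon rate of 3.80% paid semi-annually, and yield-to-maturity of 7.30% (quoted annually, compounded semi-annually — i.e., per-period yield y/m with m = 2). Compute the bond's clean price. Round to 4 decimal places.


Coupon per period c = face * coupon_rate / m = 19.000000
Periods per year m = 2; per-period yield y/m = 0.036500
Number of cashflows N = 6
Cashflows (t years, CF_t, discount factor 1/(1+y/m)^(m*t), PV):
  t = 0.5000: CF_t = 19.000000, DF = 0.964785, PV = 18.330921
  t = 1.0000: CF_t = 19.000000, DF = 0.930811, PV = 17.685404
  t = 1.5000: CF_t = 19.000000, DF = 0.898033, PV = 17.062619
  t = 2.0000: CF_t = 19.000000, DF = 0.866409, PV = 16.461764
  t = 2.5000: CF_t = 19.000000, DF = 0.835898, PV = 15.882069
  t = 3.0000: CF_t = 1019.000000, DF = 0.806462, PV = 821.785257
Price P = sum_t PV_t = 907.208033

Answer: Price = 907.2080


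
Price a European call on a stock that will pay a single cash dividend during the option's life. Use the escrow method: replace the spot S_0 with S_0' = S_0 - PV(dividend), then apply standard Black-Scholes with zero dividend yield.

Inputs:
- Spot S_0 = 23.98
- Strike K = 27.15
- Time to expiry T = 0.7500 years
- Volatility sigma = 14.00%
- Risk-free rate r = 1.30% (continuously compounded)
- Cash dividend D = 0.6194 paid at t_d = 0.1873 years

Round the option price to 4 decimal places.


PV(D) = D * exp(-r * t_d) = 0.6194 * 0.99756806 = 0.61789366
S_0' = S_0 - PV(D) = 23.9800 - 0.61789366 = 23.36210634
d1 = (ln(S_0'/K) + (r + sigma^2/2)*T) / (sigma*sqrt(T)) = -1.09829939
d2 = d1 - sigma*sqrt(T) = -1.21954294
exp(-rT) = 0.99029738
N(d1) = 0.13603689; N(d2) = 0.11131909
C = S_0' * N(d1) - K * exp(-rT) * N(d2) = 23.36210634 * 0.13603689 - 27.1500 * 0.99029738 * 0.11131909 = 0.1851

Answer: Price = 0.1851


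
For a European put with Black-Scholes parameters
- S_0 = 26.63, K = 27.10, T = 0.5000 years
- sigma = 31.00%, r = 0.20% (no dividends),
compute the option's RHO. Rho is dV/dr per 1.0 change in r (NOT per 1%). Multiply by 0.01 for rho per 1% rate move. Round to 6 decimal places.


Answer: Rho = -7.760827

Derivation:
d1 = 0.0343502070; d2 = -0.1848528951
phi(d1) = 0.3987069865; exp(-qT) = 1.0000000000; exp(-rT) = 0.9990004998
N(-d2) = 0.5733277908
Rho = -K*T*exp(-rT)*N(-d2) = -27.1000 * 0.5000 * 0.9990004998 * 0.5733277908 = -7.760827


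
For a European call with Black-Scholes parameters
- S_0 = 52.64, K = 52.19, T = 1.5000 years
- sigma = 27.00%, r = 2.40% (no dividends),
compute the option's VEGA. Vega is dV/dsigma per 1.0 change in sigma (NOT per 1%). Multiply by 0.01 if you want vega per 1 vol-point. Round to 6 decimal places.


Answer: Vega = 24.587039

Derivation:
d1 = 0.3001694889; d2 = -0.0305116264
phi(d1) = 0.3813684182; exp(-qT) = 1.0000000000; exp(-rT) = 0.9646402935
Vega = S * exp(-qT) * phi(d1) * sqrt(T) = 52.6400 * 1.0000000000 * 0.3813684182 * 1.2247448714 = 24.587039


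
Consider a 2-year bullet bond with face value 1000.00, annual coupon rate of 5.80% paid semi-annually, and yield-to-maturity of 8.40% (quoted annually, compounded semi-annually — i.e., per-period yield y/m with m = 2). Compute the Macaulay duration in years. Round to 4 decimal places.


Coupon per period c = face * coupon_rate / m = 29.000000
Periods per year m = 2; per-period yield y/m = 0.042000
Number of cashflows N = 4
Cashflows (t years, CF_t, discount factor 1/(1+y/m)^(m*t), PV):
  t = 0.5000: CF_t = 29.000000, DF = 0.959693, PV = 27.831094
  t = 1.0000: CF_t = 29.000000, DF = 0.921010, PV = 26.709303
  t = 1.5000: CF_t = 29.000000, DF = 0.883887, PV = 25.632729
  t = 2.0000: CF_t = 1029.000000, DF = 0.848260, PV = 872.859813
Price P = sum_t PV_t = 953.032939
Macaulay numerator sum_t t * PV_t:
  t * PV_t at t = 0.5000: 13.915547
  t * PV_t at t = 1.0000: 26.709303
  t * PV_t at t = 1.5000: 38.449093
  t * PV_t at t = 2.0000: 1745.719627
Macaulay duration D = (sum_t t * PV_t) / P = 1824.793570 / 953.032939 = 1.914722

Answer: Macaulay duration = 1.9147 years


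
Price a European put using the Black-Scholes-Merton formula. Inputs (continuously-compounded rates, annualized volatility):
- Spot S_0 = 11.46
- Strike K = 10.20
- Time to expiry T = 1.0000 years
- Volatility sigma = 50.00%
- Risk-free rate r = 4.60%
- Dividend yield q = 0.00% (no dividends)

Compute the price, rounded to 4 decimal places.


Answer: Price = 1.3404

Derivation:
d1 = (ln(S/K) + (r - q + 0.5*sigma^2) * T) / (sigma * sqrt(T)) = 0.57494998
d2 = d1 - sigma * sqrt(T) = 0.07494998
exp(-rT) = 0.95504196; exp(-qT) = 1.00000000
P = K * exp(-rT) * N(-d2) - S_0 * exp(-qT) * N(-d1)
N(-d1) = 0.28266256; N(-d2) = 0.47012725
P = 10.2000 * 0.95504196 * 0.47012725 - 11.4600 * 1.00000000 * 0.28266256 = 1.3404


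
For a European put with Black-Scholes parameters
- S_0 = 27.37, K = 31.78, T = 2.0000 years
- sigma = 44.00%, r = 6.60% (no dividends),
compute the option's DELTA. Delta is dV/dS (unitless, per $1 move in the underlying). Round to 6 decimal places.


d1 = 0.2831807769; d2 = -0.3390731905
phi(d1) = 0.3832628589; exp(-qT) = 1.0000000000; exp(-rT) = 0.8763409951
N(-d1) = 0.3885191316
Delta = -exp(-qT) * N(-d1) = -1.0000000000 * 0.3885191316 = -0.388519

Answer: Delta = -0.388519


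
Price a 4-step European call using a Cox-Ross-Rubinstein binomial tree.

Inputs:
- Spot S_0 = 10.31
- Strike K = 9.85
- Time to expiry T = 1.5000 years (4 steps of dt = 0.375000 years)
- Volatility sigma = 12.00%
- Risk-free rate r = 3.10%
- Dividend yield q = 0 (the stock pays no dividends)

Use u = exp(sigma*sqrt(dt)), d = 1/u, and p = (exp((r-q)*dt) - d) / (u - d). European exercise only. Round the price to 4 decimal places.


Answer: Price = V(0,0) = 1.1561

Derivation:
dt = T/N = 0.375000
u = exp(sigma*sqrt(dt)) = 1.076252; d = 1/u = 0.929150
p = (exp((r-q)*dt) - d) / (u - d) = 0.561125
Discount per step: exp(-r*dt) = 0.988442
Stock lattice S(k, i) with i counting down-moves:
  k=0: S(0,0) = 10.3100
  k=1: S(1,0) = 11.0962; S(1,1) = 9.5795
  k=2: S(2,0) = 11.9423; S(2,1) = 10.3100; S(2,2) = 8.9008
  k=3: S(3,0) = 12.8529; S(3,1) = 11.0962; S(3,2) = 9.5795; S(3,3) = 8.2702
  k=4: S(4,0) = 13.8329; S(4,1) = 11.9423; S(4,2) = 10.3100; S(4,3) = 8.9008; S(4,4) = 7.6843
Terminal payoffs V(N, i) = max(S_T - K, 0):
  V(4,0) = 3.982945; V(4,1) = 2.092264; V(4,2) = 0.460000; V(4,3) = 0.000000; V(4,4) = 0.000000
Backward induction: V(k, i) = exp(-r*dt) * [p * V(k+1, i) + (1-p) * V(k+1, i+1)].
  V(3,0) = exp(-r*dt) * [p*3.982945 + (1-p)*2.092264] = 3.116729
  V(3,1) = exp(-r*dt) * [p*2.092264 + (1-p)*0.460000] = 1.360002
  V(3,2) = exp(-r*dt) * [p*0.460000 + (1-p)*0.000000] = 0.255134
  V(3,3) = exp(-r*dt) * [p*0.000000 + (1-p)*0.000000] = 0.000000
  V(2,0) = exp(-r*dt) * [p*3.116729 + (1-p)*1.360002] = 2.318634
  V(2,1) = exp(-r*dt) * [p*1.360002 + (1-p)*0.255134] = 0.864989
  V(2,2) = exp(-r*dt) * [p*0.255134 + (1-p)*0.000000] = 0.141508
  V(1,0) = exp(-r*dt) * [p*2.318634 + (1-p)*0.864989] = 1.661242
  V(1,1) = exp(-r*dt) * [p*0.864989 + (1-p)*0.141508] = 0.541144
  V(0,0) = exp(-r*dt) * [p*1.661242 + (1-p)*0.541144] = 1.156140


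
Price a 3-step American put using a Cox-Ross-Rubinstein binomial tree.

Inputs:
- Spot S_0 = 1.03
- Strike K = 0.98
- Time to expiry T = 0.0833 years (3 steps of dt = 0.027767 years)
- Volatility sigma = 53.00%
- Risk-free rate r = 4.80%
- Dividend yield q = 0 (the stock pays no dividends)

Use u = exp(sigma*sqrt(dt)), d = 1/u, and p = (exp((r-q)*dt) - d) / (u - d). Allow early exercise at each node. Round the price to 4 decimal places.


Answer: Price = V(0,0) = 0.0403

Derivation:
dt = T/N = 0.027767
u = exp(sigma*sqrt(dt)) = 1.092333; d = 1/u = 0.915472
p = (exp((r-q)*dt) - d) / (u - d) = 0.485476
Discount per step: exp(-r*dt) = 0.998668
Stock lattice S(k, i) with i counting down-moves:
  k=0: S(0,0) = 1.0300
  k=1: S(1,0) = 1.1251; S(1,1) = 0.9429
  k=2: S(2,0) = 1.2290; S(2,1) = 1.0300; S(2,2) = 0.8632
  k=3: S(3,0) = 1.3425; S(3,1) = 1.1251; S(3,2) = 0.9429; S(3,3) = 0.7903
Terminal payoffs V(N, i) = max(K - S_T, 0):
  V(3,0) = 0.000000; V(3,1) = 0.000000; V(3,2) = 0.037064; V(3,3) = 0.189736
Backward induction: V(k, i) = exp(-r*dt) * [p * V(k+1, i) + (1-p) * V(k+1, i+1)]; then take max(V_cont, immediate exercise) for American.
  V(2,0) = exp(-r*dt) * [p*0.000000 + (1-p)*0.000000] = 0.000000; exercise = 0.000000; V(2,0) = max -> 0.000000
  V(2,1) = exp(-r*dt) * [p*0.000000 + (1-p)*0.037064] = 0.019045; exercise = 0.000000; V(2,1) = max -> 0.019045
  V(2,2) = exp(-r*dt) * [p*0.037064 + (1-p)*0.189736] = 0.115463; exercise = 0.116769; V(2,2) = max -> 0.116769
  V(1,0) = exp(-r*dt) * [p*0.000000 + (1-p)*0.019045] = 0.009786; exercise = 0.000000; V(1,0) = max -> 0.009786
  V(1,1) = exp(-r*dt) * [p*0.019045 + (1-p)*0.116769] = 0.069234; exercise = 0.037064; V(1,1) = max -> 0.069234
  V(0,0) = exp(-r*dt) * [p*0.009786 + (1-p)*0.069234] = 0.040319; exercise = 0.000000; V(0,0) = max -> 0.040319


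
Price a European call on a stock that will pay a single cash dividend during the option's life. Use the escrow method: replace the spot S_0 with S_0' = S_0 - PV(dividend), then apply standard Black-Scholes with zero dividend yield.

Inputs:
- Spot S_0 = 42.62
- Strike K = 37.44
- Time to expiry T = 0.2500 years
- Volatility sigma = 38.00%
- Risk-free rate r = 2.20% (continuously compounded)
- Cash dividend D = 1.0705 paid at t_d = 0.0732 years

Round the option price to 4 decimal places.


PV(D) = D * exp(-r * t_d) = 1.0705 * 0.99839090 = 1.06877745
S_0' = S_0 - PV(D) = 42.6200 - 1.06877745 = 41.55122255
d1 = (ln(S_0'/K) + (r + sigma^2/2)*T) / (sigma*sqrt(T)) = 0.67230154
d2 = d1 - sigma*sqrt(T) = 0.48230154
exp(-rT) = 0.99451510
N(d1) = 0.74930413; N(d2) = 0.68520412
C = S_0' * N(d1) - K * exp(-rT) * N(d2) = 41.55122255 * 0.74930413 - 37.4400 * 0.99451510 * 0.68520412 = 5.6212

Answer: Price = 5.6212


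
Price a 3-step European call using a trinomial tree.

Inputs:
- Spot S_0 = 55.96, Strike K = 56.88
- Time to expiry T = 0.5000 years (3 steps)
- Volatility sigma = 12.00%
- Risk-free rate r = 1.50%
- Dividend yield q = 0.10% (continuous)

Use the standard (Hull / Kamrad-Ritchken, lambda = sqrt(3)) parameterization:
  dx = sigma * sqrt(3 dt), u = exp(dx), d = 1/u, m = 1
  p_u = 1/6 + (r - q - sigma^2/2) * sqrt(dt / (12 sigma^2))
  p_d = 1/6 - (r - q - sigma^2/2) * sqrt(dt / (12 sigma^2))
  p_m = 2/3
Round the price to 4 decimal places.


dt = T/N = 0.166667; dx = sigma*sqrt(3*dt) = 0.084853
u = exp(dx) = 1.088557; d = 1/u = 0.918647
p_u = 0.173345, p_m = 0.666667, p_d = 0.159988
Discount per step: exp(-r*dt) = 0.997503
Stock lattice S(k, j) with j the centered position index:
  k=0: S(0,+0) = 55.9600
  k=1: S(1,-1) = 51.4075; S(1,+0) = 55.9600; S(1,+1) = 60.9156
  k=2: S(2,-2) = 47.2254; S(2,-1) = 51.4075; S(2,+0) = 55.9600; S(2,+1) = 60.9156; S(2,+2) = 66.3101
  k=3: S(3,-3) = 43.3835; S(3,-2) = 47.2254; S(3,-1) = 51.4075; S(3,+0) = 55.9600; S(3,+1) = 60.9156; S(3,+2) = 66.3101; S(3,+3) = 72.1824
Terminal payoffs V(N, j) = max(S_T - K, 0):
  V(3,-3) = 0.000000; V(3,-2) = 0.000000; V(3,-1) = 0.000000; V(3,+0) = 0.000000; V(3,+1) = 4.035640; V(3,+2) = 9.430137; V(3,+3) = 15.302353
Backward induction: V(k, j) = exp(-r*dt) * [p_u * V(k+1, j+1) + p_m * V(k+1, j) + p_d * V(k+1, j-1)]
  V(2,-2) = exp(-r*dt) * [p_u*0.000000 + p_m*0.000000 + p_d*0.000000] = 0.000000
  V(2,-1) = exp(-r*dt) * [p_u*0.000000 + p_m*0.000000 + p_d*0.000000] = 0.000000
  V(2,+0) = exp(-r*dt) * [p_u*4.035640 + p_m*0.000000 + p_d*0.000000] = 0.697811
  V(2,+1) = exp(-r*dt) * [p_u*9.430137 + p_m*4.035640 + p_d*0.000000] = 4.314294
  V(2,+2) = exp(-r*dt) * [p_u*15.302353 + p_m*9.430137 + p_d*4.035640] = 9.561066
  V(1,-1) = exp(-r*dt) * [p_u*0.697811 + p_m*0.000000 + p_d*0.000000] = 0.120660
  V(1,+0) = exp(-r*dt) * [p_u*4.314294 + p_m*0.697811 + p_d*0.000000] = 1.210039
  V(1,+1) = exp(-r*dt) * [p_u*9.561066 + p_m*4.314294 + p_d*0.697811] = 4.633601
  V(0,+0) = exp(-r*dt) * [p_u*4.633601 + p_m*1.210039 + p_d*0.120660] = 1.625140

Answer: Price = V(0,0) = 1.6251


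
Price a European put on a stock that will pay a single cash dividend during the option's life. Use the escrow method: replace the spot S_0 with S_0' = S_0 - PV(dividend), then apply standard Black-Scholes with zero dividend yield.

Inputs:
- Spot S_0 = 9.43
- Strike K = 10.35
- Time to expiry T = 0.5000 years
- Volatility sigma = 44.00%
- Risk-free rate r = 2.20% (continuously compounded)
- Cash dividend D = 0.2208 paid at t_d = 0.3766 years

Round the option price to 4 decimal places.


Answer: Price = 1.7829

Derivation:
PV(D) = D * exp(-r * t_d) = 0.2208 * 0.99174903 = 0.21897819
S_0' = S_0 - PV(D) = 9.4300 - 0.21897819 = 9.21102181
d1 = (ln(S_0'/K) + (r + sigma^2/2)*T) / (sigma*sqrt(T)) = -0.18380190
d2 = d1 - sigma*sqrt(T) = -0.49492888
exp(-rT) = 0.98906028
N(-d1) = 0.57291557; N(-d2) = 0.68967484
P = K * exp(-rT) * N(-d2) - S_0' * N(-d1) = 10.3500 * 0.98906028 * 0.68967484 - 9.21102181 * 0.57291557 = 1.7829


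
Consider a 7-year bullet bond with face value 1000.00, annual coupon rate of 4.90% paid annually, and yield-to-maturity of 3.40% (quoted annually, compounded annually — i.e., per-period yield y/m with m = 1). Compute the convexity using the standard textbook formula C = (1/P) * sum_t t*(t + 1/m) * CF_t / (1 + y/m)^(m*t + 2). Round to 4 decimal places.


Answer: Convexity = 43.8275

Derivation:
Coupon per period c = face * coupon_rate / m = 49.000000
Periods per year m = 1; per-period yield y/m = 0.034000
Number of cashflows N = 7
Cashflows (t years, CF_t, discount factor 1/(1+y/m)^(m*t), PV):
  t = 1.0000: CF_t = 49.000000, DF = 0.967118, PV = 47.388781
  t = 2.0000: CF_t = 49.000000, DF = 0.935317, PV = 45.830543
  t = 3.0000: CF_t = 49.000000, DF = 0.904562, PV = 44.323543
  t = 4.0000: CF_t = 49.000000, DF = 0.874818, PV = 42.866095
  t = 5.0000: CF_t = 49.000000, DF = 0.846052, PV = 41.456572
  t = 6.0000: CF_t = 49.000000, DF = 0.818233, PV = 40.093396
  t = 7.0000: CF_t = 1049.000000, DF = 0.791327, PV = 830.102491
Price P = sum_t PV_t = 1092.061421
Convexity numerator sum_t t*(t + 1/m) * CF_t / (1+y/m)^(m*t + 2):
  t = 1.0000: term = 88.647085
  t = 2.0000: term = 257.196572
  t = 3.0000: term = 497.478862
  t = 4.0000: term = 801.867927
  t = 5.0000: term = 1163.251345
  t = 6.0000: term = 1575.001821
  t = 7.0000: term = 43478.911845
Convexity = (1/P) * sum = 47862.355458 / 1092.061421 = 43.827531


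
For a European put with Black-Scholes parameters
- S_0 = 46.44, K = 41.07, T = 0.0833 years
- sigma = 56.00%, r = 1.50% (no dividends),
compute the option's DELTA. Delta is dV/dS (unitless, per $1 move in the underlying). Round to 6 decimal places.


Answer: Delta = -0.197986

Derivation:
d1 = 0.8488386096; d2 = 0.6872128691
phi(d1) = 0.2782592556; exp(-qT) = 1.0000000000; exp(-rT) = 0.9987512803
N(-d1) = 0.1979855514
Delta = -exp(-qT) * N(-d1) = -1.0000000000 * 0.1979855514 = -0.197986


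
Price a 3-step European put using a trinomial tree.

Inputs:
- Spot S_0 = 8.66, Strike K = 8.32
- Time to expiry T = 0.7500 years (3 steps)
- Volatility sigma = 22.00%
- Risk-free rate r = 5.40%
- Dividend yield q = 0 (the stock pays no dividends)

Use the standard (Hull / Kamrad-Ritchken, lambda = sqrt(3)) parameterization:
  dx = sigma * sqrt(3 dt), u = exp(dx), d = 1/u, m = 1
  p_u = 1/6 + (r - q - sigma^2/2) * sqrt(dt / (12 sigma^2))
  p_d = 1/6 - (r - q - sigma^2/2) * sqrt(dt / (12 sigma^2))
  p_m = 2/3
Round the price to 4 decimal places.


Answer: Price = V(0,0) = 0.3429

Derivation:
dt = T/N = 0.250000; dx = sigma*sqrt(3*dt) = 0.190526
u = exp(dx) = 1.209885; d = 1/u = 0.826525
p_u = 0.186218, p_m = 0.666667, p_d = 0.147115
Discount per step: exp(-r*dt) = 0.986591
Stock lattice S(k, j) with j the centered position index:
  k=0: S(0,+0) = 8.6600
  k=1: S(1,-1) = 7.1577; S(1,+0) = 8.6600; S(1,+1) = 10.4776
  k=2: S(2,-2) = 5.9160; S(2,-1) = 7.1577; S(2,+0) = 8.6600; S(2,+1) = 10.4776; S(2,+2) = 12.6767
  k=3: S(3,-3) = 4.8897; S(3,-2) = 5.9160; S(3,-1) = 7.1577; S(3,+0) = 8.6600; S(3,+1) = 10.4776; S(3,+2) = 12.6767; S(3,+3) = 15.3374
Terminal payoffs V(N, j) = max(K - S_T, 0):
  V(3,-3) = 3.430266; V(3,-2) = 2.403982; V(3,-1) = 1.162297; V(3,+0) = 0.000000; V(3,+1) = 0.000000; V(3,+2) = 0.000000; V(3,+3) = 0.000000
Backward induction: V(k, j) = exp(-r*dt) * [p_u * V(k+1, j+1) + p_m * V(k+1, j) + p_d * V(k+1, j-1)]
  V(2,-2) = exp(-r*dt) * [p_u*1.162297 + p_m*2.403982 + p_d*3.430266] = 2.292581
  V(2,-1) = exp(-r*dt) * [p_u*0.000000 + p_m*1.162297 + p_d*2.403982] = 1.113395
  V(2,+0) = exp(-r*dt) * [p_u*0.000000 + p_m*0.000000 + p_d*1.162297] = 0.168699
  V(2,+1) = exp(-r*dt) * [p_u*0.000000 + p_m*0.000000 + p_d*0.000000] = 0.000000
  V(2,+2) = exp(-r*dt) * [p_u*0.000000 + p_m*0.000000 + p_d*0.000000] = 0.000000
  V(1,-1) = exp(-r*dt) * [p_u*0.168699 + p_m*1.113395 + p_d*2.292581] = 1.096055
  V(1,+0) = exp(-r*dt) * [p_u*0.000000 + p_m*0.168699 + p_d*1.113395] = 0.272559
  V(1,+1) = exp(-r*dt) * [p_u*0.000000 + p_m*0.000000 + p_d*0.168699] = 0.024485
  V(0,+0) = exp(-r*dt) * [p_u*0.024485 + p_m*0.272559 + p_d*1.096055] = 0.342852


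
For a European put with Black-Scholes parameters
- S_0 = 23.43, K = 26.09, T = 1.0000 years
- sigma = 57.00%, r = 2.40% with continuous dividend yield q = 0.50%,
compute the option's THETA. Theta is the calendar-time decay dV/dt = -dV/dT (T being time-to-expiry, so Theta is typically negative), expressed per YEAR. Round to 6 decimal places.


Answer: Theta = -2.271077

Derivation:
d1 = 0.1296757077; d2 = -0.4403242923
phi(d1) = 0.3956020775; exp(-qT) = 0.9950124792; exp(-rT) = 0.9762857098
Theta = -S*exp(-qT)*phi(d1)*sigma/(2*sqrt(T)) + r*K*exp(-rT)*N(-d2) - q*S*exp(-qT)*N(-d1)
N(-d1) = 0.4484115014; N(-d2) = 0.6701488755; sqrt(T) = 1.0000000000
Term 1 = -23.4300 * 0.9950124792 * 0.3956020775 * 0.5700 / (2 * 1.0000000000) = -2.6284773551
Term 2 = 0.0240 * 26.0900 * 0.9762857098 * 0.6701488755 = 0.4096694195
Term 3 = -0.0050 * 23.4300 * 0.9950124792 * 0.4484115014 = -0.0522694059
Theta = -2.6284773551 + (0.4096694195) + (-0.0522694059) = -2.271077


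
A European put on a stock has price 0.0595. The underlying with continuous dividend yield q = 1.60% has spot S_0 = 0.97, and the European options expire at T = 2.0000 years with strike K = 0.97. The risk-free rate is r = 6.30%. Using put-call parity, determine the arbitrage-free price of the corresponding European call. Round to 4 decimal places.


Put-call parity: C - P = S_0 * exp(-qT) - K * exp(-rT).
S_0 * exp(-qT) = 0.9700 * 0.96850658 = 0.93945138
K * exp(-rT) = 0.9700 * 0.88161485 = 0.85516640
C = P + S*exp(-qT) - K*exp(-rT)
C = 0.0595 + 0.93945138 - 0.85516640 = 0.1438

Answer: Call price = 0.1438


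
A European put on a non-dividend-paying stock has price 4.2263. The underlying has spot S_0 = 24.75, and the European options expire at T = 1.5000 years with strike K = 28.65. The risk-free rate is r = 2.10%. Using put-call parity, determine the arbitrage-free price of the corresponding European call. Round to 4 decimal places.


Put-call parity: C - P = S_0 * exp(-qT) - K * exp(-rT).
S_0 * exp(-qT) = 24.7500 * 1.00000000 = 24.75000000
K * exp(-rT) = 28.6500 * 0.96899096 = 27.76159090
C = P + S*exp(-qT) - K*exp(-rT)
C = 4.2263 + 24.75000000 - 27.76159090 = 1.2147

Answer: Call price = 1.2147


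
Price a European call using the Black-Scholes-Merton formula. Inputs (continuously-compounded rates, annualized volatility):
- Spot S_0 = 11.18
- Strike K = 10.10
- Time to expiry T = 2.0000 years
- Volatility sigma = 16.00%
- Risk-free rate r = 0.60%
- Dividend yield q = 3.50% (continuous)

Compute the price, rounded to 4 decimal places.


Answer: Price = 1.1582

Derivation:
d1 = (ln(S/K) + (r - q + 0.5*sigma^2) * T) / (sigma * sqrt(T)) = 0.30578410
d2 = d1 - sigma * sqrt(T) = 0.07950993
exp(-rT) = 0.98807171; exp(-qT) = 0.93239382
C = S_0 * exp(-qT) * N(d1) - K * exp(-rT) * N(d2)
N(d1) = 0.62011548; N(d2) = 0.53168648
C = 11.1800 * 0.93239382 * 0.62011548 - 10.1000 * 0.98807171 * 0.53168648 = 1.1582


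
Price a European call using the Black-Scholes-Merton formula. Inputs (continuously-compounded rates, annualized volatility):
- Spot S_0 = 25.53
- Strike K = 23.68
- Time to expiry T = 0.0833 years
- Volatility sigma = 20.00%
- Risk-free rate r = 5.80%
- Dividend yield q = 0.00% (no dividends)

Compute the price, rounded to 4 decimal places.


Answer: Price = 2.0176

Derivation:
d1 = (ln(S/K) + (r - q + 0.5*sigma^2) * T) / (sigma * sqrt(T)) = 1.41572932
d2 = d1 - sigma * sqrt(T) = 1.35800584
exp(-rT) = 0.99518025; exp(-qT) = 1.00000000
C = S_0 * exp(-qT) * N(d1) - K * exp(-rT) * N(d2)
N(d1) = 0.92157261; N(d2) = 0.91276908
C = 25.5300 * 1.00000000 * 0.92157261 - 23.6800 * 0.99518025 * 0.91276908 = 2.0176


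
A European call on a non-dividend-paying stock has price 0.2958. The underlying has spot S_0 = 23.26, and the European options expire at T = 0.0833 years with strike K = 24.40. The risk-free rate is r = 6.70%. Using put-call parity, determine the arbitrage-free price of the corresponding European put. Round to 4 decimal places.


Put-call parity: C - P = S_0 * exp(-qT) - K * exp(-rT).
S_0 * exp(-qT) = 23.2600 * 1.00000000 = 23.26000000
K * exp(-rT) = 24.4000 * 0.99443445 = 24.26420047
P = C - S*exp(-qT) + K*exp(-rT)
P = 0.2958 - 23.26000000 + 24.26420047 = 1.3000

Answer: Put price = 1.3000


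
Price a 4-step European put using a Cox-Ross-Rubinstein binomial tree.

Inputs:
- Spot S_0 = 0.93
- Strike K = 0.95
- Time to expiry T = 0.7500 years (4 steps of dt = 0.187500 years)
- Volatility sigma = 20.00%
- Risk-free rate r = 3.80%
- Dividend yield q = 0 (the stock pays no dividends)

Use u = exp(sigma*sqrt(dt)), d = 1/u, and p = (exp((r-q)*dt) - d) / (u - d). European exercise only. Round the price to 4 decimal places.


Answer: Price = V(0,0) = 0.0600

Derivation:
dt = T/N = 0.187500
u = exp(sigma*sqrt(dt)) = 1.090463; d = 1/u = 0.917042
p = (exp((r-q)*dt) - d) / (u - d) = 0.519594
Discount per step: exp(-r*dt) = 0.992900
Stock lattice S(k, i) with i counting down-moves:
  k=0: S(0,0) = 0.9300
  k=1: S(1,0) = 1.0141; S(1,1) = 0.8528
  k=2: S(2,0) = 1.1059; S(2,1) = 0.9300; S(2,2) = 0.7821
  k=3: S(3,0) = 1.2059; S(3,1) = 1.0141; S(3,2) = 0.8528; S(3,3) = 0.7172
  k=4: S(4,0) = 1.3150; S(4,1) = 1.1059; S(4,2) = 0.9300; S(4,3) = 0.7821; S(4,4) = 0.6577
Terminal payoffs V(N, i) = max(K - S_T, 0):
  V(4,0) = 0.000000; V(4,1) = 0.000000; V(4,2) = 0.020000; V(4,3) = 0.167902; V(4,4) = 0.292283
Backward induction: V(k, i) = exp(-r*dt) * [p * V(k+1, i) + (1-p) * V(k+1, i+1)].
  V(3,0) = exp(-r*dt) * [p*0.000000 + (1-p)*0.000000] = 0.000000
  V(3,1) = exp(-r*dt) * [p*0.000000 + (1-p)*0.020000] = 0.009540
  V(3,2) = exp(-r*dt) * [p*0.020000 + (1-p)*0.167902] = 0.090407
  V(3,3) = exp(-r*dt) * [p*0.167902 + (1-p)*0.292283] = 0.226039
  V(2,0) = exp(-r*dt) * [p*0.000000 + (1-p)*0.009540] = 0.004550
  V(2,1) = exp(-r*dt) * [p*0.009540 + (1-p)*0.090407] = 0.048045
  V(2,2) = exp(-r*dt) * [p*0.090407 + (1-p)*0.226039] = 0.154461
  V(1,0) = exp(-r*dt) * [p*0.004550 + (1-p)*0.048045] = 0.025265
  V(1,1) = exp(-r*dt) * [p*0.048045 + (1-p)*0.154461] = 0.098464
  V(0,0) = exp(-r*dt) * [p*0.025265 + (1-p)*0.098464] = 0.060001


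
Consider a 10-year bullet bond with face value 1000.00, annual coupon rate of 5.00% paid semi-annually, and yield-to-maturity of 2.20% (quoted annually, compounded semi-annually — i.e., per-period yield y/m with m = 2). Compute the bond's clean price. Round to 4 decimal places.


Answer: Price = 1250.1121

Derivation:
Coupon per period c = face * coupon_rate / m = 25.000000
Periods per year m = 2; per-period yield y/m = 0.011000
Number of cashflows N = 20
Cashflows (t years, CF_t, discount factor 1/(1+y/m)^(m*t), PV):
  t = 0.5000: CF_t = 25.000000, DF = 0.989120, PV = 24.727992
  t = 1.0000: CF_t = 25.000000, DF = 0.978358, PV = 24.458944
  t = 1.5000: CF_t = 25.000000, DF = 0.967713, PV = 24.192823
  t = 2.0000: CF_t = 25.000000, DF = 0.957184, PV = 23.929597
  t = 2.5000: CF_t = 25.000000, DF = 0.946769, PV = 23.669235
  t = 3.0000: CF_t = 25.000000, DF = 0.936468, PV = 23.411707
  t = 3.5000: CF_t = 25.000000, DF = 0.926279, PV = 23.156980
  t = 4.0000: CF_t = 25.000000, DF = 0.916201, PV = 22.905025
  t = 4.5000: CF_t = 25.000000, DF = 0.906232, PV = 22.655811
  t = 5.0000: CF_t = 25.000000, DF = 0.896372, PV = 22.409308
  t = 5.5000: CF_t = 25.000000, DF = 0.886620, PV = 22.165488
  t = 6.0000: CF_t = 25.000000, DF = 0.876973, PV = 21.924320
  t = 6.5000: CF_t = 25.000000, DF = 0.867431, PV = 21.685777
  t = 7.0000: CF_t = 25.000000, DF = 0.857993, PV = 21.449829
  t = 7.5000: CF_t = 25.000000, DF = 0.848658, PV = 21.216448
  t = 8.0000: CF_t = 25.000000, DF = 0.839424, PV = 20.985606
  t = 8.5000: CF_t = 25.000000, DF = 0.830291, PV = 20.757276
  t = 9.0000: CF_t = 25.000000, DF = 0.821257, PV = 20.531430
  t = 9.5000: CF_t = 25.000000, DF = 0.812322, PV = 20.308042
  t = 10.0000: CF_t = 1025.000000, DF = 0.803483, PV = 823.570446
Price P = sum_t PV_t = 1250.112085


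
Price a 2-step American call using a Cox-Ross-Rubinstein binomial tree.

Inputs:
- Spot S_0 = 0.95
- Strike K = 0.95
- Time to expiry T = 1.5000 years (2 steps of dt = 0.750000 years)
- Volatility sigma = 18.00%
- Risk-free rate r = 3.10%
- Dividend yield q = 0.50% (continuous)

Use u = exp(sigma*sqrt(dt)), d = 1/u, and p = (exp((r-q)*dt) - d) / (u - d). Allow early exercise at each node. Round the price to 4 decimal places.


Answer: Price = V(0,0) = 0.0911

Derivation:
dt = T/N = 0.750000
u = exp(sigma*sqrt(dt)) = 1.168691; d = 1/u = 0.855658
p = (exp((r-q)*dt) - d) / (u - d) = 0.524013
Discount per step: exp(-r*dt) = 0.977018
Stock lattice S(k, i) with i counting down-moves:
  k=0: S(0,0) = 0.9500
  k=1: S(1,0) = 1.1103; S(1,1) = 0.8129
  k=2: S(2,0) = 1.2975; S(2,1) = 0.9500; S(2,2) = 0.6955
Terminal payoffs V(N, i) = max(S_T - K, 0):
  V(2,0) = 0.347547; V(2,1) = 0.000000; V(2,2) = 0.000000
Backward induction: V(k, i) = exp(-r*dt) * [p * V(k+1, i) + (1-p) * V(k+1, i+1)]; then take max(V_cont, immediate exercise) for American.
  V(1,0) = exp(-r*dt) * [p*0.347547 + (1-p)*0.000000] = 0.177934; exercise = 0.160257; V(1,0) = max -> 0.177934
  V(1,1) = exp(-r*dt) * [p*0.000000 + (1-p)*0.000000] = 0.000000; exercise = 0.000000; V(1,1) = max -> 0.000000
  V(0,0) = exp(-r*dt) * [p*0.177934 + (1-p)*0.000000] = 0.091097; exercise = 0.000000; V(0,0) = max -> 0.091097


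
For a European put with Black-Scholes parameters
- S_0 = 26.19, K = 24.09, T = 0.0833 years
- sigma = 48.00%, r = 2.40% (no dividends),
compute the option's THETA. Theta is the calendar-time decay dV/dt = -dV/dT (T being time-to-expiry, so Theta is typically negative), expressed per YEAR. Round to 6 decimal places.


Answer: Theta = -6.693589

Derivation:
d1 = 0.6870124885; d2 = 0.5484761395
phi(d1) = 0.3150790835; exp(-qT) = 1.0000000000; exp(-rT) = 0.9980027971
Theta = -S*exp(-qT)*phi(d1)*sigma/(2*sqrt(T)) + r*K*exp(-rT)*N(-d2) - q*S*exp(-qT)*N(-d1)
N(-d1) = 0.2460374293; N(-d2) = 0.2916825042; sqrt(T) = 0.2886173938
Term 1 = -26.1900 * 1.0000000000 * 0.3150790835 * 0.4800 / (2 * 0.2886173938) = -6.8618909663
Term 2 = 0.0240 * 24.0900 * 0.9980027971 * 0.2916825042 = 0.1683023500
Term 3 = 0 (no dividend yield, q = 0)
Theta = -6.8618909663 + (0.1683023500) + (0.0000000000) = -6.693589


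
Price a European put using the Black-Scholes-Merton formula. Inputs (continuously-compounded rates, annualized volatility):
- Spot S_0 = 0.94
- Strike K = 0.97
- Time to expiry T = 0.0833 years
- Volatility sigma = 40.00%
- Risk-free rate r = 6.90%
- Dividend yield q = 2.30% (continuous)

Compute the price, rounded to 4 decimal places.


d1 = (ln(S/K) + (r - q + 0.5*sigma^2) * T) / (sigma * sqrt(T)) = -0.18121219
d2 = d1 - sigma * sqrt(T) = -0.29665915
exp(-rT) = 0.99426879; exp(-qT) = 0.99808593
P = K * exp(-rT) * N(-d2) - S_0 * exp(-qT) * N(-d1)
N(-d1) = 0.57189949; N(-d2) = 0.61663663
P = 0.9700 * 0.99426879 * 0.61663663 - 0.9400 * 0.99808593 * 0.57189949 = 0.0582

Answer: Price = 0.0582


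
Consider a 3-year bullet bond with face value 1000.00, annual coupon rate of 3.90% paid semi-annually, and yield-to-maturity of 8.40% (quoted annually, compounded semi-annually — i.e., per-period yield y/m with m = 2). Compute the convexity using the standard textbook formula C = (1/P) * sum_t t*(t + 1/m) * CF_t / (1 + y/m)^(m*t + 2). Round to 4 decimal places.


Coupon per period c = face * coupon_rate / m = 19.500000
Periods per year m = 2; per-period yield y/m = 0.042000
Number of cashflows N = 6
Cashflows (t years, CF_t, discount factor 1/(1+y/m)^(m*t), PV):
  t = 0.5000: CF_t = 19.500000, DF = 0.959693, PV = 18.714012
  t = 1.0000: CF_t = 19.500000, DF = 0.921010, PV = 17.959704
  t = 1.5000: CF_t = 19.500000, DF = 0.883887, PV = 17.235800
  t = 2.0000: CF_t = 19.500000, DF = 0.848260, PV = 16.541075
  t = 2.5000: CF_t = 19.500000, DF = 0.814069, PV = 15.874352
  t = 3.0000: CF_t = 1019.500000, DF = 0.781257, PV = 796.491080
Price P = sum_t PV_t = 882.816023
Convexity numerator sum_t t*(t + 1/m) * CF_t / (1+y/m)^(m*t + 2):
  t = 0.5000: term = 8.617900
  t = 1.0000: term = 24.811613
  t = 1.5000: term = 47.623057
  t = 2.0000: term = 76.172516
  t = 2.5000: term = 109.653334
  t = 3.0000: term = 7702.554457
Convexity = (1/P) * sum = 7969.432878 / 882.816023 = 9.027286

Answer: Convexity = 9.0273


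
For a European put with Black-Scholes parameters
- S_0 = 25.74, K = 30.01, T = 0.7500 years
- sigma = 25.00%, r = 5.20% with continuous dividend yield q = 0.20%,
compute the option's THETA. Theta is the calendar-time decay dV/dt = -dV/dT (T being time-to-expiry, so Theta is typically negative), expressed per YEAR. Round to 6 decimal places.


Answer: Theta = -0.274025

Derivation:
d1 = -0.4274560856; d2 = -0.6439624366
phi(d1) = 0.3641105001; exp(-qT) = 0.9985011244; exp(-rT) = 0.9617507091
Theta = -S*exp(-qT)*phi(d1)*sigma/(2*sqrt(T)) + r*K*exp(-rT)*N(-d2) - q*S*exp(-qT)*N(-d1)
N(-d1) = 0.6654764179; N(-d2) = 0.7402001037; sqrt(T) = 0.8660254038
Term 1 = -25.7400 * 0.9985011244 * 0.3641105001 * 0.2500 / (2 * 0.8660254038) = -1.3507335442
Term 2 = 0.0520 * 30.0100 * 0.9617507091 * 0.7402001037 = 1.1109154221
Term 3 = -0.0020 * 25.7400 * 0.9985011244 * 0.6654764179 = -0.0342073764
Theta = -1.3507335442 + (1.1109154221) + (-0.0342073764) = -0.274025


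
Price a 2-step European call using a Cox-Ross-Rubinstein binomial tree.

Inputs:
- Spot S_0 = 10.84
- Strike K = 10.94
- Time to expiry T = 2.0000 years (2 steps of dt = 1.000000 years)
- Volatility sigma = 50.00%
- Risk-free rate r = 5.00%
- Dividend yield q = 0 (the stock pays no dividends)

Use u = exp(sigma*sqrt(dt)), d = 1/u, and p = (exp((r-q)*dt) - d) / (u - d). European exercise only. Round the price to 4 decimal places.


Answer: Price = V(0,0) = 3.0526

Derivation:
dt = T/N = 1.000000
u = exp(sigma*sqrt(dt)) = 1.648721; d = 1/u = 0.606531
p = (exp((r-q)*dt) - d) / (u - d) = 0.426736
Discount per step: exp(-r*dt) = 0.951229
Stock lattice S(k, i) with i counting down-moves:
  k=0: S(0,0) = 10.8400
  k=1: S(1,0) = 17.8721; S(1,1) = 6.5748
  k=2: S(2,0) = 29.4662; S(2,1) = 10.8400; S(2,2) = 3.9878
Terminal payoffs V(N, i) = max(S_T - K, 0):
  V(2,0) = 18.526175; V(2,1) = 0.000000; V(2,2) = 0.000000
Backward induction: V(k, i) = exp(-r*dt) * [p * V(k+1, i) + (1-p) * V(k+1, i+1)].
  V(1,0) = exp(-r*dt) * [p*18.526175 + (1-p)*0.000000] = 7.520219
  V(1,1) = exp(-r*dt) * [p*0.000000 + (1-p)*0.000000] = 0.000000
  V(0,0) = exp(-r*dt) * [p*7.520219 + (1-p)*0.000000] = 3.052638
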